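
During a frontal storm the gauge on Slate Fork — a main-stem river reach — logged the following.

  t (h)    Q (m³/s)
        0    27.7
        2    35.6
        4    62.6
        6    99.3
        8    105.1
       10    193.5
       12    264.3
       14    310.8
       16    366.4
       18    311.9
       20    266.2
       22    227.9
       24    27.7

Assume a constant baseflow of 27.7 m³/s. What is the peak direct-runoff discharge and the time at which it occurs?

Q_p = 338.7 m³/s at t = 16 h

Subtracting baseflow gives direct-runoff ordinates: 0.0, 7.9, 34.9, 71.6, 77.4, 165.8, 236.6, 283.1, 338.7, 284.2, 238.5, 200.2, 0.0 m³/s.
The maximum is 338.7 m³/s, occurring at the reading for t = 16 h.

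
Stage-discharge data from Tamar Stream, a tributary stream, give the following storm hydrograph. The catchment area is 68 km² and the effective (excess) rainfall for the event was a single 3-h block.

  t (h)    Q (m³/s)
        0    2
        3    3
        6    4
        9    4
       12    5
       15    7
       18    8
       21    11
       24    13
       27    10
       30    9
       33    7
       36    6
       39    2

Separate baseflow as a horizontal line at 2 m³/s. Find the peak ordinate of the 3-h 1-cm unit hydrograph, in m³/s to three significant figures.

Direct runoff: 0.0, 1.0, 2.0, 2.0, 3.0, 5.0, 6.0, 9.0, 11.0, 8.0, 7.0, 5.0, 4.0, 0.0 m³/s; ΣQ_DR = 63.00 m³/s, peak = 11.0 m³/s.
Runoff depth d = ΣQ_DR·Δt / A = 63.00 × 10800 / (68 km²) = 10.01 mm.
The 1-cm UH is the DRH scaled by (10 mm)/d, so U_p = 11.0 × 10/10.01 = 11.0 m³/s.

U_p ≈ 11.0 m³/s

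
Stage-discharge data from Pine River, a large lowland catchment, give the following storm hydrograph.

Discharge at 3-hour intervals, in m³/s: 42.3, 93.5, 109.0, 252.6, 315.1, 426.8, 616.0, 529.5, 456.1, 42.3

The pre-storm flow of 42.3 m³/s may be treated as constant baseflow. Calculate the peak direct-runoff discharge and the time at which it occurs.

Subtracting baseflow gives direct-runoff ordinates: 0.0, 51.2, 66.7, 210.3, 272.8, 384.5, 573.7, 487.2, 413.8, 0.0 m³/s.
The maximum is 573.7 m³/s, occurring at the reading for t = 18 h.

Q_p = 573.7 m³/s at t = 18 h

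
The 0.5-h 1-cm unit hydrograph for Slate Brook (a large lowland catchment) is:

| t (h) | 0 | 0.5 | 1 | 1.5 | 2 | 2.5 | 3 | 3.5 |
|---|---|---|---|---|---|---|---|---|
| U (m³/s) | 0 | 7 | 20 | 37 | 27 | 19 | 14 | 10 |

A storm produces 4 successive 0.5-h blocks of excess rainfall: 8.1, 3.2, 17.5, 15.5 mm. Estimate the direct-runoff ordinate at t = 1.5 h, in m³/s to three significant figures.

Q ≈ 48.6 m³/s

By discrete convolution, Q_j = Σ (P_i / 10 mm) · U_{j−i}.
At t = 1.5 h (j=3): Q = (8.1/10)·37 + (3.2/10)·20 + (17.5/10)·7 + (15.5/10)·0 = 48.6 m³/s.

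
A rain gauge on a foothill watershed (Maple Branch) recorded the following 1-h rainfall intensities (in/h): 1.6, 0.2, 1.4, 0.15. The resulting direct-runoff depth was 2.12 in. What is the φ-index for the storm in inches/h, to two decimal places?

Only the 2 blocks with intensity above φ contribute runoff: 1.6, 1.4 in/h.
Σ(I−φ)·Δt = d  ⇒  (1.6+1.4 − 2φ)·1 = 2.12
φ = (3.000 − 2.12/1) / 2 = 0.44 in/h.

φ ≈ 0.44 in/h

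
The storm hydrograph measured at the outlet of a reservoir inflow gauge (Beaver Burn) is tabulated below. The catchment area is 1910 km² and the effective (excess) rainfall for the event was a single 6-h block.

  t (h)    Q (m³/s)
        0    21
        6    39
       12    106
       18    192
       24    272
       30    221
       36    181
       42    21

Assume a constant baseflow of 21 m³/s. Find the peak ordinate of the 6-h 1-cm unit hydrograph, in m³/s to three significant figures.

U_p ≈ 251 m³/s

Direct runoff: 0.0, 18.0, 85.0, 171.0, 251.0, 200.0, 160.0, 0.0 m³/s; ΣQ_DR = 885.0 m³/s, peak = 251.0 m³/s.
Runoff depth d = ΣQ_DR·Δt / A = 885.0 × 21600 / (1910 km²) = 10.01 mm.
The 1-cm UH is the DRH scaled by (10 mm)/d, so U_p = 251.0 × 10/10.01 = 251 m³/s.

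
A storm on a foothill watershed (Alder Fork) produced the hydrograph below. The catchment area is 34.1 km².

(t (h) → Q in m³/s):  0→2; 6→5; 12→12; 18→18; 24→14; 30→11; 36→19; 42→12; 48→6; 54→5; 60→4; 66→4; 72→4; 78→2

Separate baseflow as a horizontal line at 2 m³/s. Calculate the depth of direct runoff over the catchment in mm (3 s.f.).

d ≈ 57.0 mm

Direct runoff: 0.0, 3.0, 10.0, 16.0, 12.0, 9.0, 17.0, 10.0, 4.0, 3.0, 2.0, 2.0, 2.0, 0.0 m³/s; ΣQ_DR = 90.00 m³/s.
V = ΣQ_DR · Δt = 90.00 × 21600 s = 1.944 × 10^6 m³.
Over A = 34.1 km², depth = V / A = 57.0 mm.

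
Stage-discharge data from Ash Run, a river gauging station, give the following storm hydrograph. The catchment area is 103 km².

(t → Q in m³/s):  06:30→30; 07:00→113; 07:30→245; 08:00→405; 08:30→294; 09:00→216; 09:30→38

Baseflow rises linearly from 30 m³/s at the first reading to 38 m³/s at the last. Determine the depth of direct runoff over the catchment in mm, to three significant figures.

d ≈ 19.3 mm

Direct runoff: 0.00, 81.67, 212.33, 371.00, 258.67, 179.33, 0.00 m³/s; ΣQ_DR = 1103 m³/s.
V = ΣQ_DR · Δt = 1103 × 1800 s = 1.985 × 10^6 m³.
Over A = 103 km², depth = V / A = 19.3 mm.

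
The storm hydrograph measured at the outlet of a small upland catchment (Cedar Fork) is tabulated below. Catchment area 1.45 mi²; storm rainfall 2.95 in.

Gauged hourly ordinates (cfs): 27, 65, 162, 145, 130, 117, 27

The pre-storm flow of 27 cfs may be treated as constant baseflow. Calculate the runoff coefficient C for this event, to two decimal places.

ΣQ_DR = 484.0 cfs; V = ΣQ_DR·Δt = 1.742 × 10^6 ft³.
Runoff depth d = V / A = 0.5172 in.
C = d / P = 0.5172 / 2.95 = 0.18.

C ≈ 0.18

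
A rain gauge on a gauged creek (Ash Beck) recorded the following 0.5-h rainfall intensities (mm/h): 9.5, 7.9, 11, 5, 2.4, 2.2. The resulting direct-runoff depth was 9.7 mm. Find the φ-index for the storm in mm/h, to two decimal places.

φ ≈ 3.50 mm/h

Only the 4 blocks with intensity above φ contribute runoff: 9.5, 7.9, 11, 5 mm/h.
Σ(I−φ)·Δt = d  ⇒  (9.5+7.9+11+5 − 4φ)·0.5 = 9.7
φ = (33.40 − 9.7/0.5) / 4 = 3.50 mm/h.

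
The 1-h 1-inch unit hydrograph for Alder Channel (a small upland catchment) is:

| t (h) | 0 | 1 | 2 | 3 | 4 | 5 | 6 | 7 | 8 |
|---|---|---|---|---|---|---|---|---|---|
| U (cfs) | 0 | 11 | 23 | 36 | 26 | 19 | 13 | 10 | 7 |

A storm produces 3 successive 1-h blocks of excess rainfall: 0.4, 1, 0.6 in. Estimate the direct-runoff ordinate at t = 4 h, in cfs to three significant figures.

Q ≈ 60.2 cfs

By discrete convolution, Q_j = Σ (P_i / 1 in) · U_{j−i}.
At t = 4 h (j=4): Q = (0.4/1)·26 + (1/1)·36 + (0.6/1)·23 = 60.2 cfs.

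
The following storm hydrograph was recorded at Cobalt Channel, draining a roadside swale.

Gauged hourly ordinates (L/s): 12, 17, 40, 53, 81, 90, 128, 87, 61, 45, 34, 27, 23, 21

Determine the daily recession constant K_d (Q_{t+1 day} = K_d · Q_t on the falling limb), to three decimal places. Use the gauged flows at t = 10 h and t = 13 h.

Between t = 10 h and t = 13 h the flow falls from 34 to 21 L/s over 3×1 h = 3 h.
Per-interval ratio K = (21/34)^(1/3) = 0.8516; K_d = K^(24/1) = 0.021.

K_d ≈ 0.021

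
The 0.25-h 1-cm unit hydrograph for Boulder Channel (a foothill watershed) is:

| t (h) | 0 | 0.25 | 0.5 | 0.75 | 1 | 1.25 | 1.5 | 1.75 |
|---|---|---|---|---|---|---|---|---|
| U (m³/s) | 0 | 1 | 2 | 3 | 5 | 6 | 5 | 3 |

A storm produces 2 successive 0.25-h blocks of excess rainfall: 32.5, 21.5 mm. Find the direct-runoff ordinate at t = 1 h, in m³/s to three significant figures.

By discrete convolution, Q_j = Σ (P_i / 10 mm) · U_{j−i}.
At t = 1 h (j=4): Q = (32.5/10)·5 + (21.5/10)·3 = 22.7 m³/s.

Q ≈ 22.7 m³/s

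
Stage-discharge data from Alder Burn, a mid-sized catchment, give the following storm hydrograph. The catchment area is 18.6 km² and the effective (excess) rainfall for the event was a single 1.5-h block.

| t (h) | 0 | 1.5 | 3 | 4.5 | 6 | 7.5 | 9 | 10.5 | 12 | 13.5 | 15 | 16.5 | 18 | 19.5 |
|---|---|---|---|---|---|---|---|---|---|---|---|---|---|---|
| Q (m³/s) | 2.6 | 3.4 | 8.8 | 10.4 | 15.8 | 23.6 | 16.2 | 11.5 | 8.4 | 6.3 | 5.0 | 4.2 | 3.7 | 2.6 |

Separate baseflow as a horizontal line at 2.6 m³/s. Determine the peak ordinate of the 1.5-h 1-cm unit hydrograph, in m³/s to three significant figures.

U_p ≈ 8.40 m³/s

Direct runoff: 0.0, 0.8, 6.2, 7.8, 13.2, 21.0, 13.6, 8.9, 5.8, 3.7, 2.4, 1.6, 1.1, 0.0 m³/s; ΣQ_DR = 86.10 m³/s, peak = 21.0 m³/s.
Runoff depth d = ΣQ_DR·Δt / A = 86.10 × 5400 / (18.6 km²) = 25.00 mm.
The 1-cm UH is the DRH scaled by (10 mm)/d, so U_p = 21.0 × 10/25.00 = 8.40 m³/s.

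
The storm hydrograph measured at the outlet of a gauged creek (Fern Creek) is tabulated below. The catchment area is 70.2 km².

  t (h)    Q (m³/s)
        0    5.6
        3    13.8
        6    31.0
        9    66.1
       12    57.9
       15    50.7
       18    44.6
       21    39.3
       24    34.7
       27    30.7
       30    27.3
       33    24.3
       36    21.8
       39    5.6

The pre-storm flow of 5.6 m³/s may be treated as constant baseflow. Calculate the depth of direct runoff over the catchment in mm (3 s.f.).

d ≈ 57.7 mm

Direct runoff: 0.0, 8.2, 25.4, 60.5, 52.3, 45.1, 39.0, 33.7, 29.1, 25.1, 21.7, 18.7, 16.2, 0.0 m³/s; ΣQ_DR = 375.0 m³/s.
V = ΣQ_DR · Δt = 375.0 × 10800 s = 4.050 × 10^6 m³.
Over A = 70.2 km², depth = V / A = 57.7 mm.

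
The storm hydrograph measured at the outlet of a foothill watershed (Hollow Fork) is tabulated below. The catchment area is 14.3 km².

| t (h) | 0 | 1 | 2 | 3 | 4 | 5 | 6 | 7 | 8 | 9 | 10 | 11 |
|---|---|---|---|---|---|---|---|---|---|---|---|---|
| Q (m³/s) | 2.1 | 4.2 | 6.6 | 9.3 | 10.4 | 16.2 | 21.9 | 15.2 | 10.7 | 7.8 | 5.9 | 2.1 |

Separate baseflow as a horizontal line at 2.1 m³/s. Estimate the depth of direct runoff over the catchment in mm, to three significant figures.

Direct runoff: 0.0, 2.1, 4.5, 7.2, 8.3, 14.1, 19.8, 13.1, 8.6, 5.7, 3.8, 0.0 m³/s; ΣQ_DR = 87.20 m³/s.
V = ΣQ_DR · Δt = 87.20 × 3600 s = 3.139 × 10^5 m³.
Over A = 14.3 km², depth = V / A = 22.0 mm.

d ≈ 22.0 mm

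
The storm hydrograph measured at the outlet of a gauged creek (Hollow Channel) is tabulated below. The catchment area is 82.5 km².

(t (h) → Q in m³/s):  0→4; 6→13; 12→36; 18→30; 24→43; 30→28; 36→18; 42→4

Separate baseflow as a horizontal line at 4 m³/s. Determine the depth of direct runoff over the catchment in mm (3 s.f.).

Direct runoff: 0.0, 9.0, 32.0, 26.0, 39.0, 24.0, 14.0, 0.0 m³/s; ΣQ_DR = 144.0 m³/s.
V = ΣQ_DR · Δt = 144.0 × 21600 s = 3.110 × 10^6 m³.
Over A = 82.5 km², depth = V / A = 37.7 mm.

d ≈ 37.7 mm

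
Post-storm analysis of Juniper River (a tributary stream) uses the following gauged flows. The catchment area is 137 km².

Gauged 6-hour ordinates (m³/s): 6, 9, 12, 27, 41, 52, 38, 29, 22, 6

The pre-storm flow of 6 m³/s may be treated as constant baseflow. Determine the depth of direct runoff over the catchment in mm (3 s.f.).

Direct runoff: 0.0, 3.0, 6.0, 21.0, 35.0, 46.0, 32.0, 23.0, 16.0, 0.0 m³/s; ΣQ_DR = 182.0 m³/s.
V = ΣQ_DR · Δt = 182.0 × 21600 s = 3.931 × 10^6 m³.
Over A = 137 km², depth = V / A = 28.7 mm.

d ≈ 28.7 mm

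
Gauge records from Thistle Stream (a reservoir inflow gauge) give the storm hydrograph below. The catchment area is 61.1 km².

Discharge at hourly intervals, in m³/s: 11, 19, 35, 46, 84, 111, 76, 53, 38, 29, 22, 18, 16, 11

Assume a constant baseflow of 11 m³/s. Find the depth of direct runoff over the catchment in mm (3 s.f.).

Direct runoff: 0.0, 8.0, 24.0, 35.0, 73.0, 100.0, 65.0, 42.0, 27.0, 18.0, 11.0, 7.0, 5.0, 0.0 m³/s; ΣQ_DR = 415.0 m³/s.
V = ΣQ_DR · Δt = 415.0 × 3600 s = 1.494 × 10^6 m³.
Over A = 61.1 km², depth = V / A = 24.5 mm.

d ≈ 24.5 mm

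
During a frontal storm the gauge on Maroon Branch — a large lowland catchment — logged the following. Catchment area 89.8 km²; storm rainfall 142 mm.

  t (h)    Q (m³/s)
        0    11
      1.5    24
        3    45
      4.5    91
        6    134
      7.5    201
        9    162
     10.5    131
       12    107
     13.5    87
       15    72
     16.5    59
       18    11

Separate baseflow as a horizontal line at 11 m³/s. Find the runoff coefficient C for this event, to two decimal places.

ΣQ_DR = 992.0 m³/s; V = ΣQ_DR·Δt = 5.357 × 10^6 m³.
Runoff depth d = V / A = 59.65 mm.
C = d / P = 59.65 / 142 = 0.42.

C ≈ 0.42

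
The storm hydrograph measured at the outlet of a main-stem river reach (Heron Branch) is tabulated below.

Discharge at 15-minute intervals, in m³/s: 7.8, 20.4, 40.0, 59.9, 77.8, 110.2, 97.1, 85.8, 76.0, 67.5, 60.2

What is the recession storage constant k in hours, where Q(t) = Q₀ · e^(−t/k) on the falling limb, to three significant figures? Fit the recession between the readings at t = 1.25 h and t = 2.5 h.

On the falling limb, Q drops from 110.2 to 60.2 m³/s between t = 1.25 h and t = 2.5 h (Δt = 1.25 h).
k = −Δt / ln(Q₂/Q₁) = −1.25 / ln(60.2/110.2) = 2.07 h.

k ≈ 2.07 h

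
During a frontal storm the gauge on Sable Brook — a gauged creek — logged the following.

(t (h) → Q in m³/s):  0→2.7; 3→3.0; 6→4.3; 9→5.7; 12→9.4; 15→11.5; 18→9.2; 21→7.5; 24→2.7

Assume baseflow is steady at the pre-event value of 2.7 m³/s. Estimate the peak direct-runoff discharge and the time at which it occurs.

Subtracting baseflow gives direct-runoff ordinates: 0.0, 0.3, 1.6, 3.0, 6.7, 8.8, 6.5, 4.8, 0.0 m³/s.
The maximum is 8.8 m³/s, occurring at the reading for t = 15 h.

Q_p = 8.8 m³/s at t = 15 h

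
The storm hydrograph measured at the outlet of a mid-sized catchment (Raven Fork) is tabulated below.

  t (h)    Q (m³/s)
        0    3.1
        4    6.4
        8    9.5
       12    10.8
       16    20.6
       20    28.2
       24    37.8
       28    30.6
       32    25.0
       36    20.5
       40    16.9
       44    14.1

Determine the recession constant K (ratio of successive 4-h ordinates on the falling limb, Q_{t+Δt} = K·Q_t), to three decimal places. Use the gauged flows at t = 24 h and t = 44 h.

Using the recession-limb readings at t = 24 h and t = 44 h: Q falls from 37.8 to 14.1 m³/s over 5 intervals.
K = (Q₂/Q₁)^(1/5) = (14.1/37.8)^(1/5) = 0.821.

K ≈ 0.821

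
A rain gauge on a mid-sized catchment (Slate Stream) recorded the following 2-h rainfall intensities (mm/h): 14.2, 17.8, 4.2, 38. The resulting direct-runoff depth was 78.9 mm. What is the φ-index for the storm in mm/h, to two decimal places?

Only the 3 blocks with intensity above φ contribute runoff: 14.2, 17.8, 38 mm/h.
Σ(I−φ)·Δt = d  ⇒  (14.2+17.8+38 − 3φ)·2 = 78.9
φ = (70.00 − 78.9/2) / 3 = 10.18 mm/h.

φ ≈ 10.18 mm/h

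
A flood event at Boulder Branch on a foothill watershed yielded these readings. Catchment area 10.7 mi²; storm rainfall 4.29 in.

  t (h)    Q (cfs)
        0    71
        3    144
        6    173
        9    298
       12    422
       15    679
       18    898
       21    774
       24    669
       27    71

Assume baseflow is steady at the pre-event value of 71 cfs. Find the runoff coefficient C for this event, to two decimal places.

ΣQ_DR = 3489 cfs; V = ΣQ_DR·Δt = 3.768 × 10^7 ft³.
Runoff depth d = V / A = 1.516 in.
C = d / P = 1.516 / 4.29 = 0.35.

C ≈ 0.35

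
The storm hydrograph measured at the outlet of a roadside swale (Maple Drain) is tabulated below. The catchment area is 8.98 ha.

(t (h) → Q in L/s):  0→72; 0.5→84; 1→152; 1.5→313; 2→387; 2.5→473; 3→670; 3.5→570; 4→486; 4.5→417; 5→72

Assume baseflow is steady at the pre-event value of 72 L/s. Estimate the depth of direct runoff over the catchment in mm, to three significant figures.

d ≈ 58.2 mm

Direct runoff: 0.0, 12.0, 80.0, 241.0, 315.0, 401.0, 598.0, 498.0, 414.0, 345.0, 0.0 L/s; ΣQ_DR = 2904 L/s.
V = ΣQ_DR · Δt = 2904 × 1800 s = 5.227 × 10^6 L.
Over A = 8.98 ha, depth = V / A = 58.2 mm.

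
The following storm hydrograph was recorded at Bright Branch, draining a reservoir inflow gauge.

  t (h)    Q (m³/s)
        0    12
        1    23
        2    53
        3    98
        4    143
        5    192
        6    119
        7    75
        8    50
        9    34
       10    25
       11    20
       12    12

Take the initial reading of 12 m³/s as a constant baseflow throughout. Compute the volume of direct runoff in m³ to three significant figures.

Direct-runoff ordinates (Q − Q_b): 0.0, 11.0, 41.0, 86.0, 131.0, 180.0, 107.0, 63.0, 38.0, 22.0, 13.0, 8.0, 0.0 m³/s.
ΣQ_DR = 700.0 m³/s.
With Δt = 1 h = 3600 s, V = ΣQ_DR · Δt = 700.0 × 3600 = 2.52 × 10^6 m³.

V ≈ 2.52 × 10^6 m³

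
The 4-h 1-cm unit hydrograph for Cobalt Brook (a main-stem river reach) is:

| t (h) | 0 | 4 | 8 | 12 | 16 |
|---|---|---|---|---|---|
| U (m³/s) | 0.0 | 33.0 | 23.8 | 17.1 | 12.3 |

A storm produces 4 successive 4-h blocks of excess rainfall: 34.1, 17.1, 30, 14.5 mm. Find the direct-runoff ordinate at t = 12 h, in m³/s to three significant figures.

By discrete convolution, Q_j = Σ (P_i / 10 mm) · U_{j−i}.
At t = 12 h (j=3): Q = (34.1/10)·17.1 + (17.1/10)·23.8 + (30/10)·33.0 + (14.5/10)·0.0 = 198 m³/s.

Q ≈ 198 m³/s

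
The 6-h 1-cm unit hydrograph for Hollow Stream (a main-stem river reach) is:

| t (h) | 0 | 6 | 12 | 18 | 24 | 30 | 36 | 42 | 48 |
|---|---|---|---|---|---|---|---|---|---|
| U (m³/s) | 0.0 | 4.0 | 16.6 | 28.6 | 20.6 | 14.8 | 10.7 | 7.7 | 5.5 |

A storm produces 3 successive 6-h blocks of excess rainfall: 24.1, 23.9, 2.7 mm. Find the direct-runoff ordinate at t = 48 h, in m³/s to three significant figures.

By discrete convolution, Q_j = Σ (P_i / 10 mm) · U_{j−i}.
At t = 48 h (j=8): Q = (24.1/10)·5.5 + (23.9/10)·7.7 + (2.7/10)·10.7 = 34.5 m³/s.

Q ≈ 34.5 m³/s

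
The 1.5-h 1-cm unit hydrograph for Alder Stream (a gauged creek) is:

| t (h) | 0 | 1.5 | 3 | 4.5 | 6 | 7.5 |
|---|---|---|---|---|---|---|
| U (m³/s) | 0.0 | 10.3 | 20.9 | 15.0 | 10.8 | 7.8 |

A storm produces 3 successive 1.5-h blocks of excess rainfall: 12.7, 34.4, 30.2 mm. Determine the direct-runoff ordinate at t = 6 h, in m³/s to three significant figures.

Q ≈ 128 m³/s

By discrete convolution, Q_j = Σ (P_i / 10 mm) · U_{j−i}.
At t = 6 h (j=4): Q = (12.7/10)·10.8 + (34.4/10)·15.0 + (30.2/10)·20.9 = 128 m³/s.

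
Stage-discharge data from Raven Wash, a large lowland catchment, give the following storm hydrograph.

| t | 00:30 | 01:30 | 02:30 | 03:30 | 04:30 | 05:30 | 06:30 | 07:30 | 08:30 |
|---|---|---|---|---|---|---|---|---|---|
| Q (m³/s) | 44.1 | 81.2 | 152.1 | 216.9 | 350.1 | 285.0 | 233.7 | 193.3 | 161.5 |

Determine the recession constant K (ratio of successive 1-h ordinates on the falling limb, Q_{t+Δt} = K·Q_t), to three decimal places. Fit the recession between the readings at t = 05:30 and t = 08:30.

Using the recession-limb readings at t = 05:30 and t = 08:30: Q falls from 285.0 to 161.5 m³/s over 3 intervals.
K = (Q₂/Q₁)^(1/3) = (161.5/285.0)^(1/3) = 0.828.

K ≈ 0.828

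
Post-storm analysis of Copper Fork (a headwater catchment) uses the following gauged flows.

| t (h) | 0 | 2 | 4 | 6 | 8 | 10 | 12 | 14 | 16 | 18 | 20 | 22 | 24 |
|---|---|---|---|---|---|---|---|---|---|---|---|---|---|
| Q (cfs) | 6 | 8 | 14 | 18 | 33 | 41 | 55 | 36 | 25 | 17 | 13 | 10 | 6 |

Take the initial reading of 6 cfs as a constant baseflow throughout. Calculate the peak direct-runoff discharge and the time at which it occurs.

Subtracting baseflow gives direct-runoff ordinates: 0.0, 2.0, 8.0, 12.0, 27.0, 35.0, 49.0, 30.0, 19.0, 11.0, 7.0, 4.0, 0.0 cfs.
The maximum is 49.0 cfs, occurring at the reading for t = 12 h.

Q_p = 49.0 cfs at t = 12 h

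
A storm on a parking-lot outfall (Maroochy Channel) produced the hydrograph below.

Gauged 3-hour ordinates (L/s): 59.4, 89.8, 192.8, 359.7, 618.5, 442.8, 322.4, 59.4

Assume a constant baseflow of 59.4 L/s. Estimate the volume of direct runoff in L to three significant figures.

V ≈ 1.80 × 10^7 L

Direct-runoff ordinates (Q − Q_b): 0.0, 30.4, 133.4, 300.3, 559.1, 383.4, 263.0, 0.0 L/s.
ΣQ_DR = 1670 L/s.
With Δt = 3 h = 10800 s, V = ΣQ_DR · Δt = 1670 × 10800 = 1.80 × 10^7 L.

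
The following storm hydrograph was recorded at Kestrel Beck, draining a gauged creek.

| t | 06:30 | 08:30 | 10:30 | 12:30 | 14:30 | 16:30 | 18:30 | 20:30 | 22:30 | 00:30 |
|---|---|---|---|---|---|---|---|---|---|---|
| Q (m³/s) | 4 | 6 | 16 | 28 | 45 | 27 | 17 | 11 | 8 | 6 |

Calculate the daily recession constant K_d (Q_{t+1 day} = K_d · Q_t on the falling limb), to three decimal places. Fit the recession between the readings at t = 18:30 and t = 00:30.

K_d ≈ 0.016

Between t = 18:30 and t = 00:30 the flow falls from 17 to 6 m³/s over 3×2 h = 6 h.
Per-interval ratio K = (6/17)^(1/3) = 0.7067; K_d = K^(24/2) = 0.016.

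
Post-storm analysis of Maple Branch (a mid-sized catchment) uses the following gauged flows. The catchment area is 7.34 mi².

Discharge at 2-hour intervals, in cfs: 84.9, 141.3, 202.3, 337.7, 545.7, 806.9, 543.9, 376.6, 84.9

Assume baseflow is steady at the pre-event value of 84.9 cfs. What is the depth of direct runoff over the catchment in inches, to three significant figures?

d ≈ 0.997 in

Direct runoff: 0.0, 56.4, 117.4, 252.8, 460.8, 722.0, 459.0, 291.7, 0.0 cfs; ΣQ_DR = 2360 cfs.
V = ΣQ_DR · Δt = 2360 × 7200 s = 1.699 × 10^7 ft³.
Over A = 7.34 mi², depth = V / A = 0.997 in.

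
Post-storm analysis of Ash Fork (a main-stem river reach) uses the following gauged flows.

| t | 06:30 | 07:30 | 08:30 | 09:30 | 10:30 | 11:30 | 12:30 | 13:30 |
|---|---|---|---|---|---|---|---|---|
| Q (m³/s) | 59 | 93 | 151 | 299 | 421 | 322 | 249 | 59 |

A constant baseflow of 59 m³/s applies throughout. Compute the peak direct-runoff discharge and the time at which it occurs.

Subtracting baseflow gives direct-runoff ordinates: 0.0, 34.0, 92.0, 240.0, 362.0, 263.0, 190.0, 0.0 m³/s.
The maximum is 362.0 m³/s, occurring at the reading for t = 10:30.

Q_p = 362.0 m³/s at t = 10:30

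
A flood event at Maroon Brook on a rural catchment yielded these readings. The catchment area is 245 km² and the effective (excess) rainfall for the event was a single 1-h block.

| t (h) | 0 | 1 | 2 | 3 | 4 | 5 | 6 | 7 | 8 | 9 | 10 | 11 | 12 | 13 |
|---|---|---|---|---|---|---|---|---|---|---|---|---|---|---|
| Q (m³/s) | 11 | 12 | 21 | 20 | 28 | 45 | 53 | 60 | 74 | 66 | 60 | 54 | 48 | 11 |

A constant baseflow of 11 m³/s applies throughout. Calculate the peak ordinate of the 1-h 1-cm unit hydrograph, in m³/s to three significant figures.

Direct runoff: 0.0, 1.0, 10.0, 9.0, 17.0, 34.0, 42.0, 49.0, 63.0, 55.0, 49.0, 43.0, 37.0, 0.0 m³/s; ΣQ_DR = 409.0 m³/s, peak = 63.0 m³/s.
Runoff depth d = ΣQ_DR·Δt / A = 409.0 × 3600 / (245 km²) = 6.010 mm.
The 1-cm UH is the DRH scaled by (10 mm)/d, so U_p = 63.0 × 10/6.010 = 105 m³/s.

U_p ≈ 105 m³/s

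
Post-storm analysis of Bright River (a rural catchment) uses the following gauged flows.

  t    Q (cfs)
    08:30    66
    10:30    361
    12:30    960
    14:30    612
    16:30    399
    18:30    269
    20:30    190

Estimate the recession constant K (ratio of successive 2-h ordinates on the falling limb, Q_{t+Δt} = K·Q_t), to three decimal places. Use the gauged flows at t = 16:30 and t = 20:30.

Using the recession-limb readings at t = 16:30 and t = 20:30: Q falls from 399 to 190 cfs over 2 intervals.
K = (Q₂/Q₁)^(1/2) = (190/399)^(1/2) = 0.690.

K ≈ 0.690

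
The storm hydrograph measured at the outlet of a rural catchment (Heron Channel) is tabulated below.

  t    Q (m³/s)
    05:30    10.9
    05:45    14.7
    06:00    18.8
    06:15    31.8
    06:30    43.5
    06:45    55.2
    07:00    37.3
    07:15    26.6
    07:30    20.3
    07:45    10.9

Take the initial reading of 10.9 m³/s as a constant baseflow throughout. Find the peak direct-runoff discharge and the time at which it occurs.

Subtracting baseflow gives direct-runoff ordinates: 0.0, 3.8, 7.9, 20.9, 32.6, 44.3, 26.4, 15.7, 9.4, 0.0 m³/s.
The maximum is 44.3 m³/s, occurring at the reading for t = 06:45.

Q_p = 44.3 m³/s at t = 06:45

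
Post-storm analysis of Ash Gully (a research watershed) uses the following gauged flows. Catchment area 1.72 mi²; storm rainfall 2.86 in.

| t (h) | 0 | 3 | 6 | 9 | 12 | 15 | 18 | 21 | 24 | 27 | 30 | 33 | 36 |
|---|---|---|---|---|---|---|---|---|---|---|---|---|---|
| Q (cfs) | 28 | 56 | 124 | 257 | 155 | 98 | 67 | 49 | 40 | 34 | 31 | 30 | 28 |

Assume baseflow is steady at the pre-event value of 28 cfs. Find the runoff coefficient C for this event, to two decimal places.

C ≈ 0.60

ΣQ_DR = 633.0 cfs; V = ΣQ_DR·Δt = 6.836 × 10^6 ft³.
Runoff depth d = V / A = 1.711 in.
C = d / P = 1.711 / 2.86 = 0.60.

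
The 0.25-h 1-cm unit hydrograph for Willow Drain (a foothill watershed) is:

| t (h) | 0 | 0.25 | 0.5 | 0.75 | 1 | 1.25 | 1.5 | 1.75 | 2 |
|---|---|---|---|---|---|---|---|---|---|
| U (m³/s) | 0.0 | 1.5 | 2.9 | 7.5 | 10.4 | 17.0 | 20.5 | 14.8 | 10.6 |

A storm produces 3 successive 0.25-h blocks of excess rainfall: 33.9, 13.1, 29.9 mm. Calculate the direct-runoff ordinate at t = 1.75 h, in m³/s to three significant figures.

Q ≈ 128 m³/s

By discrete convolution, Q_j = Σ (P_i / 10 mm) · U_{j−i}.
At t = 1.75 h (j=7): Q = (33.9/10)·14.8 + (13.1/10)·20.5 + (29.9/10)·17.0 = 128 m³/s.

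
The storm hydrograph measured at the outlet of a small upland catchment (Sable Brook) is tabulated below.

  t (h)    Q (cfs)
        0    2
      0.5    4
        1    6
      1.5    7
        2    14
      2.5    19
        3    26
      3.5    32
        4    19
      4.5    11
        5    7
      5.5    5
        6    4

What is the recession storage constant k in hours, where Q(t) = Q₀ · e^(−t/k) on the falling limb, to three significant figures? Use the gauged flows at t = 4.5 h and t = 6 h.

k ≈ 1.48 h

On the falling limb, Q drops from 11 to 4 cfs between t = 4.5 h and t = 6 h (Δt = 1.5 h).
k = −Δt / ln(Q₂/Q₁) = −1.5 / ln(4/11) = 1.48 h.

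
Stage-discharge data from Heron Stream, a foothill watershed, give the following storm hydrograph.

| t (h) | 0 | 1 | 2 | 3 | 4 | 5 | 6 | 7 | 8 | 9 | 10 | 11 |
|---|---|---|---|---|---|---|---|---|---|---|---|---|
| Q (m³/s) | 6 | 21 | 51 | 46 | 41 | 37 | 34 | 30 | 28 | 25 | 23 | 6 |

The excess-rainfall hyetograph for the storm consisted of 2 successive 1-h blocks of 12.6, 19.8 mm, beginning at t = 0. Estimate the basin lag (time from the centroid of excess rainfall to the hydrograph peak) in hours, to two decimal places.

Centroid of excess rainfall: t_c = Σ P_i·t̄_i / ΣP_i = 1.1111 h (block centres at 0.5, 1.5 h).
Hydrograph peak occurs at t = 2 h, so basin lag t_L = 2 − 1.1111 = 0.89 h.

t_L ≈ 0.89 h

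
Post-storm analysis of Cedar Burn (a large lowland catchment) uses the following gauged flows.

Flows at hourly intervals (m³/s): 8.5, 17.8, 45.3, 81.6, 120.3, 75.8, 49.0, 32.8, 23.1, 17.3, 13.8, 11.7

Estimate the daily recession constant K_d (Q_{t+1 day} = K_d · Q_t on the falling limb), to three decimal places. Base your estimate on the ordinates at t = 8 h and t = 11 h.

K_d ≈ 0.004

Between t = 8 h and t = 11 h the flow falls from 23.1 to 11.7 m³/s over 3×1 h = 3 h.
Per-interval ratio K = (11.7/23.1)^(1/3) = 0.7971; K_d = K^(24/1) = 0.004.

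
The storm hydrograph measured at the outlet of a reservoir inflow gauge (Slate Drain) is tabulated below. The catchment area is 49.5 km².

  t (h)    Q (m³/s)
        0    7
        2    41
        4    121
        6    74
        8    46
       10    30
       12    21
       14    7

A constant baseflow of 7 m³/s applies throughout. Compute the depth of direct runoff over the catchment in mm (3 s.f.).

Direct runoff: 0.0, 34.0, 114.0, 67.0, 39.0, 23.0, 14.0, 0.0 m³/s; ΣQ_DR = 291.0 m³/s.
V = ΣQ_DR · Δt = 291.0 × 7200 s = 2.095 × 10^6 m³.
Over A = 49.5 km², depth = V / A = 42.3 mm.

d ≈ 42.3 mm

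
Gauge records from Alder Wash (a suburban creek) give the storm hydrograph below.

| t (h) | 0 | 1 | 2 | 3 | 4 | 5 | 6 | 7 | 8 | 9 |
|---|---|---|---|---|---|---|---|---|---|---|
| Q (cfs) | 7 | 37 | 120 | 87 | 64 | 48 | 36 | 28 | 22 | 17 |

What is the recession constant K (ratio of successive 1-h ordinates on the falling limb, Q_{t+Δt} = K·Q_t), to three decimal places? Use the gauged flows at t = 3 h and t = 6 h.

K ≈ 0.745

Using the recession-limb readings at t = 3 h and t = 6 h: Q falls from 87 to 36 cfs over 3 intervals.
K = (Q₂/Q₁)^(1/3) = (36/87)^(1/3) = 0.745.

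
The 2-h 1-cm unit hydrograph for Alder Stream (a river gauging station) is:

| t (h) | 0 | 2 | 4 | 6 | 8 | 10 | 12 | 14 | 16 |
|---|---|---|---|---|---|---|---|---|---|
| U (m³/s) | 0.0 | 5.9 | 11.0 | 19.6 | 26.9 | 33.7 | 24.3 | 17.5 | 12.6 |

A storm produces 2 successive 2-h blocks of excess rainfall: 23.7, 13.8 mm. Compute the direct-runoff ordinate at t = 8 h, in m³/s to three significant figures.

By discrete convolution, Q_j = Σ (P_i / 10 mm) · U_{j−i}.
At t = 8 h (j=4): Q = (23.7/10)·26.9 + (13.8/10)·19.6 = 90.8 m³/s.

Q ≈ 90.8 m³/s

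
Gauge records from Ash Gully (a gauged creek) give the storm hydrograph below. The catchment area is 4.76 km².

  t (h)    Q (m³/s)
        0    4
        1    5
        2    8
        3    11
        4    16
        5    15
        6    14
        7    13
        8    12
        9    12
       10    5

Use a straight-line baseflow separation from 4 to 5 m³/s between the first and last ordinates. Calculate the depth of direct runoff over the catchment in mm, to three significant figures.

d ≈ 49.5 mm

Direct runoff: 0.00, 0.90, 3.80, 6.70, 11.60, 10.50, 9.40, 8.30, 7.20, 7.10, 0.00 m³/s; ΣQ_DR = 65.50 m³/s.
V = ΣQ_DR · Δt = 65.50 × 3600 s = 2.358 × 10^5 m³.
Over A = 4.76 km², depth = V / A = 49.5 mm.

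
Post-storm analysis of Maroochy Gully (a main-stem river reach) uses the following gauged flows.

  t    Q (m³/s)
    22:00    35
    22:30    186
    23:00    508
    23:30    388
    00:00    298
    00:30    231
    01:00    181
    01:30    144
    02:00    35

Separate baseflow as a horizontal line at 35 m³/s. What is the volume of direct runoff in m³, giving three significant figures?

V ≈ 3.04 × 10^6 m³

Direct-runoff ordinates (Q − Q_b): 0.0, 151.0, 473.0, 353.0, 263.0, 196.0, 146.0, 109.0, 0.0 m³/s.
ΣQ_DR = 1691 m³/s.
With Δt = 0.5 h = 1800 s, V = ΣQ_DR · Δt = 1691 × 1800 = 3.04 × 10^6 m³.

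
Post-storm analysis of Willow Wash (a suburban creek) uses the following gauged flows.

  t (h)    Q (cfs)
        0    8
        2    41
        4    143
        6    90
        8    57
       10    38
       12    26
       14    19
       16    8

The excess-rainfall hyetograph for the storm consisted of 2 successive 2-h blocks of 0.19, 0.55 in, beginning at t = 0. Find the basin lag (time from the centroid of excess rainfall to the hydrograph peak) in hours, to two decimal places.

t_L ≈ 1.51 h

Centroid of excess rainfall: t_c = Σ P_i·t̄_i / ΣP_i = 2.4865 h (block centres at 1, 3 h).
Hydrograph peak occurs at t = 4 h, so basin lag t_L = 4 − 2.4865 = 1.51 h.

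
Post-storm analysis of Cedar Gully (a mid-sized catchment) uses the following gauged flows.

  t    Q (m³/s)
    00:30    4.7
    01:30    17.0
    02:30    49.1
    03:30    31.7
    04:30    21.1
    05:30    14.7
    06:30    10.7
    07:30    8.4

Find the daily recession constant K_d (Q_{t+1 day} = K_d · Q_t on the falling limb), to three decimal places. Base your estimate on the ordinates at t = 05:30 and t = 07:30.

K_d ≈ 0.001

Between t = 05:30 and t = 07:30 the flow falls from 14.7 to 8.4 m³/s over 2×1 h = 2 h.
Per-interval ratio K = (8.4/14.7)^(1/2) = 0.7559; K_d = K^(24/1) = 0.001.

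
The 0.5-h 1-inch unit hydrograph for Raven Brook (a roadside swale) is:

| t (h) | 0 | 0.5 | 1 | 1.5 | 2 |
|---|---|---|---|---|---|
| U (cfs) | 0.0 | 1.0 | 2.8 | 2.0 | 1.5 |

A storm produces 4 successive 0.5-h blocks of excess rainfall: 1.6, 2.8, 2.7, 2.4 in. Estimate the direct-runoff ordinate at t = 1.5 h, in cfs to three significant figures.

By discrete convolution, Q_j = Σ (P_i / 1 in) · U_{j−i}.
At t = 1.5 h (j=3): Q = (1.6/1)·2.0 + (2.8/1)·2.8 + (2.7/1)·1.0 + (2.4/1)·0.0 = 13.7 cfs.

Q ≈ 13.7 cfs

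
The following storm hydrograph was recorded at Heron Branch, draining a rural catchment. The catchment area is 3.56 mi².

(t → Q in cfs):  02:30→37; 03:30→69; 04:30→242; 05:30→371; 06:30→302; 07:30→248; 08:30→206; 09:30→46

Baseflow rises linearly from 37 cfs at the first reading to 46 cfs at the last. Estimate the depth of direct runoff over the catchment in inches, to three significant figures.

d ≈ 0.518 in

Direct runoff: 0.00, 30.71, 202.43, 330.14, 259.86, 204.57, 161.29, 0.00 cfs; ΣQ_DR = 1189 cfs.
V = ΣQ_DR · Δt = 1189 × 3600 s = 4.280 × 10^6 ft³.
Over A = 3.56 mi², depth = V / A = 0.518 in.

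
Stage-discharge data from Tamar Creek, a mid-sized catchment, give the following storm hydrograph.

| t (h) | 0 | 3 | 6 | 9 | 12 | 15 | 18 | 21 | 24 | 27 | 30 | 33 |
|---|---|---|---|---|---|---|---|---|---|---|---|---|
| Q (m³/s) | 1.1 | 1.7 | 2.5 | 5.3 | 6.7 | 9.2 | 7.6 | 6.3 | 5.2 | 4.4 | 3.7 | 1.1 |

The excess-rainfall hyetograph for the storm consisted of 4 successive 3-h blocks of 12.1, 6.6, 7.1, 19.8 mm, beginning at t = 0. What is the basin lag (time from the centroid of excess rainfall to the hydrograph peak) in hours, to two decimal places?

t_L ≈ 8.22 h

Centroid of excess rainfall: t_c = Σ P_i·t̄_i / ΣP_i = 6.7763 h (block centres at 1.5, 4.5, 7.5, 10.5 h).
Hydrograph peak occurs at t = 15 h, so basin lag t_L = 15 − 6.7763 = 8.22 h.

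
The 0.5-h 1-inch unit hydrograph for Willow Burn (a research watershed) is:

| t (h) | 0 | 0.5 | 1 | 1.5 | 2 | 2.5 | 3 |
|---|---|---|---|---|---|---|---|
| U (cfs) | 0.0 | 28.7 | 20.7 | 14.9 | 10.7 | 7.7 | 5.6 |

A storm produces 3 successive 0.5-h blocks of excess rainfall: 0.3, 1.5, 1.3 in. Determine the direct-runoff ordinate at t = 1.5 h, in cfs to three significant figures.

Q ≈ 72.8 cfs

By discrete convolution, Q_j = Σ (P_i / 1 in) · U_{j−i}.
At t = 1.5 h (j=3): Q = (0.3/1)·14.9 + (1.5/1)·20.7 + (1.3/1)·28.7 = 72.8 cfs.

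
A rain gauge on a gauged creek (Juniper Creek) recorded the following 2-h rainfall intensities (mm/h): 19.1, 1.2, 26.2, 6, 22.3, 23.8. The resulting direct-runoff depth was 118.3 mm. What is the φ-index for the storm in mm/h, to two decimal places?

φ ≈ 8.06 mm/h

Only the 4 blocks with intensity above φ contribute runoff: 19.1, 26.2, 22.3, 23.8 mm/h.
Σ(I−φ)·Δt = d  ⇒  (19.1+26.2+22.3+23.8 − 4φ)·2 = 118.3
φ = (91.40 − 118.3/2) / 4 = 8.06 mm/h.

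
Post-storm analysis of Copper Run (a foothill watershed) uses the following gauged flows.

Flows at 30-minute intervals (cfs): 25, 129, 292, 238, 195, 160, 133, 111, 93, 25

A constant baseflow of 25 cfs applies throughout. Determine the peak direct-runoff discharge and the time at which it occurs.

Q_p = 267.0 cfs at t = 1 h

Subtracting baseflow gives direct-runoff ordinates: 0.0, 104.0, 267.0, 213.0, 170.0, 135.0, 108.0, 86.0, 68.0, 0.0 cfs.
The maximum is 267.0 cfs, occurring at the reading for t = 1 h.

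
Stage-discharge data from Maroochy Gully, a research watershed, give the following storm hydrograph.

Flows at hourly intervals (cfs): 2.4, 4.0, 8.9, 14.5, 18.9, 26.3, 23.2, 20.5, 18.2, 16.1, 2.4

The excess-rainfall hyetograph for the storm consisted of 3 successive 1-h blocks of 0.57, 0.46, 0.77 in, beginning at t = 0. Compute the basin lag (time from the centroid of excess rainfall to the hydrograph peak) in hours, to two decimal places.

t_L ≈ 3.39 h

Centroid of excess rainfall: t_c = Σ P_i·t̄_i / ΣP_i = 1.6111 h (block centres at 0.5, 1.5, 2.5 h).
Hydrograph peak occurs at t = 5 h, so basin lag t_L = 5 − 1.6111 = 3.39 h.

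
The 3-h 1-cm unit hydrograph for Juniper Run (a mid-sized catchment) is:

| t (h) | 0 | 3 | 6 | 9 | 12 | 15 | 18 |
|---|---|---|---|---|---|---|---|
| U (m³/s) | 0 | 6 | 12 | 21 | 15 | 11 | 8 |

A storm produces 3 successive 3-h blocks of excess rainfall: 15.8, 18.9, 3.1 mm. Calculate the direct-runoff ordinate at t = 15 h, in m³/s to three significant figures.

By discrete convolution, Q_j = Σ (P_i / 10 mm) · U_{j−i}.
At t = 15 h (j=5): Q = (15.8/10)·11 + (18.9/10)·15 + (3.1/10)·21 = 52.2 m³/s.

Q ≈ 52.2 m³/s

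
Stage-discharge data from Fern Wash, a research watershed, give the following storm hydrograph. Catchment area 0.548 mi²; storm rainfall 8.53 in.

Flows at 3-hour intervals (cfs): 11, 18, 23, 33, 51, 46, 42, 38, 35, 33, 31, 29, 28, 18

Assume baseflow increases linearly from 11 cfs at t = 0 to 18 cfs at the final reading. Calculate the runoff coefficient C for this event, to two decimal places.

ΣQ_DR = 233.0 cfs; V = ΣQ_DR·Δt = 2.516 × 10^6 ft³.
Runoff depth d = V / A = 1.977 in.
C = d / P = 1.977 / 8.53 = 0.23.

C ≈ 0.23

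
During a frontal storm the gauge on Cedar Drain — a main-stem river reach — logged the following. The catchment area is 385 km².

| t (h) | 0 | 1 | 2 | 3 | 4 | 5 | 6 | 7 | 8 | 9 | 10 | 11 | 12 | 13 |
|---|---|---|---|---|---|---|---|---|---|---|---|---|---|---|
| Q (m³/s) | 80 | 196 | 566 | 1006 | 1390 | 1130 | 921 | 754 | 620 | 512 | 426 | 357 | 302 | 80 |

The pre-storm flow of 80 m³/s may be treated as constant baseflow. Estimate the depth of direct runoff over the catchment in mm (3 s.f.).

d ≈ 67.5 mm

Direct runoff: 0.0, 116.0, 486.0, 926.0, 1310.0, 1050.0, 841.0, 674.0, 540.0, 432.0, 346.0, 277.0, 222.0, 0.0 m³/s; ΣQ_DR = 7220 m³/s.
V = ΣQ_DR · Δt = 7220 × 3600 s = 2.599 × 10^7 m³.
Over A = 385 km², depth = V / A = 67.5 mm.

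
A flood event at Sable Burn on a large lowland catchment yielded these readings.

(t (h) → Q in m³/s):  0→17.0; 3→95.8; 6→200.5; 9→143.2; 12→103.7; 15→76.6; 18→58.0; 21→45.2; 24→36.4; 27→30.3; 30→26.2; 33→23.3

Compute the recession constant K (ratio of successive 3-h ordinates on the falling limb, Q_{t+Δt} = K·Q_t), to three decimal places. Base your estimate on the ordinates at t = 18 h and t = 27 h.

Using the recession-limb readings at t = 18 h and t = 27 h: Q falls from 58.0 to 30.3 m³/s over 3 intervals.
K = (Q₂/Q₁)^(1/3) = (30.3/58.0)^(1/3) = 0.805.

K ≈ 0.805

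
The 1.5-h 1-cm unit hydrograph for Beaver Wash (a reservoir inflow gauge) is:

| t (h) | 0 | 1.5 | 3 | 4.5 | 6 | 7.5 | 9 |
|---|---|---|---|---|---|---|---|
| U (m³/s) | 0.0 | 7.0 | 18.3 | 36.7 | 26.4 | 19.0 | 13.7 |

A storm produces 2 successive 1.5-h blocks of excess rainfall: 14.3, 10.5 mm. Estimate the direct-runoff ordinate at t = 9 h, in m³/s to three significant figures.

Q ≈ 39.5 m³/s

By discrete convolution, Q_j = Σ (P_i / 10 mm) · U_{j−i}.
At t = 9 h (j=6): Q = (14.3/10)·13.7 + (10.5/10)·19.0 = 39.5 m³/s.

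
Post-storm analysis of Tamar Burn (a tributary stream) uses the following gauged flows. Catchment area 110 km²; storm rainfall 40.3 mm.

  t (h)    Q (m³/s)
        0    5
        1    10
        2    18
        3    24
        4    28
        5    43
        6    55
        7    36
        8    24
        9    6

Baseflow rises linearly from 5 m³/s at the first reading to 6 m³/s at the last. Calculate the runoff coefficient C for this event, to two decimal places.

ΣQ_DR = 194.0 m³/s; V = ΣQ_DR·Δt = 6.984 × 10^5 m³.
Runoff depth d = V / A = 6.349 mm.
C = d / P = 6.349 / 40.3 = 0.16.

C ≈ 0.16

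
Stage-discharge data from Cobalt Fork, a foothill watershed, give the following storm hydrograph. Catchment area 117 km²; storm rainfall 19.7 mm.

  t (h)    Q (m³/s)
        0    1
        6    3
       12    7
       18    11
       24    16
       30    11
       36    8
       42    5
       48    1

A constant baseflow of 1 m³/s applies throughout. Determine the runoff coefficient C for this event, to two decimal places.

ΣQ_DR = 54.00 m³/s; V = ΣQ_DR·Δt = 1.166 × 10^6 m³.
Runoff depth d = V / A = 9.969 mm.
C = d / P = 9.969 / 19.7 = 0.51.

C ≈ 0.51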